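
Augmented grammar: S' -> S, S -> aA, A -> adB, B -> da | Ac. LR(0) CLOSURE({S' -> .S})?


Start: S' -> .S
For each item with dot before a nonterminal B, add B -> .γ for every B-production
Closure: [S' -> .S, S -> .aA]


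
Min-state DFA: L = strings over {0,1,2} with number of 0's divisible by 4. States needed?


Track (count of 0) mod 4: states 0..3, accept at 0
Minimal DFA: 4 states


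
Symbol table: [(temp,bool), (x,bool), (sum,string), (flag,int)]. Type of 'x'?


Lookup 'x' → type bool


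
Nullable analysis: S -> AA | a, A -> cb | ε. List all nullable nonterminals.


A nonterminal is nullable iff some alternative derives ε (directly, or every symbol in it is nullable)
Nullable: {A, S}


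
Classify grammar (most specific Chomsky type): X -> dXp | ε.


Single nonterminal LHS, but d^n p^n is not regular
Classification: Type 2 (Context-Free)


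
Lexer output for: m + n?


Scan left to right, longest-match per lexeme
Tokens: ID(m), OP(+), ID(n)


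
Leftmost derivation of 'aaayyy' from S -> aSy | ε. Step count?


Derivation: S => aSy => aaSyy => aaaSyyy => aaayyy
Steps: 4


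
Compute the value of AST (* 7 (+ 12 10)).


Evaluate inner: (+ 12 10) = 22
Evaluate root: (* 7 22) = 154
Result: 154


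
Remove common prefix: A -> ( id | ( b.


Common prefix: '('
Factored: A -> ( A', A' -> id | b


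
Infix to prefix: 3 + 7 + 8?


left-to-right (same/higher precedence on left): tree is (+ (+ 3 7) 8)
Prefix: + + 3 7 8


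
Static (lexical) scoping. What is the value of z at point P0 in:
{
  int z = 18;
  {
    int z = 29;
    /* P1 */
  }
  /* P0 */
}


z declared in the same block as P0
z = 18


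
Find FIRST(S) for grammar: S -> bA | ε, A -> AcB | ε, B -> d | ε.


Per alternative of S: FIRST(bA) = {b}; FIRST(ε) = {ε}
FIRST(S) = {b, ε}


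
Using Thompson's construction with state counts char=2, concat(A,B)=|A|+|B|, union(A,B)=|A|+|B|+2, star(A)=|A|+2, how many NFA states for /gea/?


Syntax tree has 3 char leaf(s), 0 union(s), 0 star(s)
chars contribute 3×2 = 6; each union adds +2; each star adds +2
Total: 6 + 0 + 0 = 6 states


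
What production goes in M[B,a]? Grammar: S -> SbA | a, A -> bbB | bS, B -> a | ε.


For [B, a]: 'a' ∈ FIRST(a)
Entry: B -> a


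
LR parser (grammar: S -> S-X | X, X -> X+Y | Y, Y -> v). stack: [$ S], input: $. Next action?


start symbol S on stack, input exhausted
Action: accept


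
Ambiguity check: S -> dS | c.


right-linear, alternatives start with distinct terminals 'd' vs 'c': unique leftmost derivation
Unambiguous


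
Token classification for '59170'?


Pattern: digits only
Type: INTEGER_LITERAL


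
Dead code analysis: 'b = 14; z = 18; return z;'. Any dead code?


b is assigned but never read
Dead: 'b = 14'


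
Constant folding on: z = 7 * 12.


7 * 12 = 84 at compile time
Optimized: z = 84


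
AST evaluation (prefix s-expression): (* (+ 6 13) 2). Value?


Evaluate inner: (+ 6 13) = 19
Evaluate root: (* 19 2) = 38
Result: 38


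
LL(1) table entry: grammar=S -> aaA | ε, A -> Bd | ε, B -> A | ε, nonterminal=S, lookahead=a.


For [S, a]: 'a' ∈ FIRST(aaA)
Entry: S -> aaA


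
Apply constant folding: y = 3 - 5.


3 - 5 = -2 at compile time
Optimized: y = -2


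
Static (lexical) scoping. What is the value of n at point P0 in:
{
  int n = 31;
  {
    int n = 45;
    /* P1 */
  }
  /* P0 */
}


n declared in the same block as P0
n = 31


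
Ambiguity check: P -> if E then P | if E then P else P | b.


dangling else: 'if E then if E then b else b' parses two ways
Ambiguous


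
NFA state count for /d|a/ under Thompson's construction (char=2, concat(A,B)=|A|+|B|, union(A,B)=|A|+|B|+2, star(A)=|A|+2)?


Syntax tree has 2 char leaf(s), 1 union(s), 0 star(s)
chars contribute 2×2 = 4; each union adds +2; each star adds +2
Total: 4 + 2 + 0 = 6 states


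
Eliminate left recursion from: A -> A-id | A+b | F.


Left-recursive alternatives: A-id, A+b; non-recursive: F
Introduce A': A -> FA', A' -> -idA' | +bA' | ε


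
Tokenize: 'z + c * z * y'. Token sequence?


Scan left to right, longest-match per lexeme
Tokens: ID(z), OP(+), ID(c), OP(*), ID(z), OP(*), ID(y)


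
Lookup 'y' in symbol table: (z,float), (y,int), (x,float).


Lookup 'y' → type int


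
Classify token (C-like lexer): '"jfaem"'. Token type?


Pattern: double-quoted sequence
Type: STRING_LITERAL


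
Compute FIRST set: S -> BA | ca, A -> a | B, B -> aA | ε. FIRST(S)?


Per alternative of S: FIRST(BA) = {a, ε}; FIRST(ca) = {c}
FIRST(S) = {a, c, ε}


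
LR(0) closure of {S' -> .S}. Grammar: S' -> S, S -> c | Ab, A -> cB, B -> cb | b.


Start: S' -> .S
For each item with dot before a nonterminal B, add B -> .γ for every B-production
Closure: [S' -> .S, S -> .c, S -> .Ab, A -> .cB]


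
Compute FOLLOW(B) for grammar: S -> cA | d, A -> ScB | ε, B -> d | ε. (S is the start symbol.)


$ ∈ FOLLOW(S). For each A -> αBβ: add FIRST(β)\{ε} to FOLLOW(B); if β nullable, add FOLLOW(A).
FOLLOW(B) = {$, c}


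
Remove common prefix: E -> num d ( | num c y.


Common prefix: 'num'
Factored: E -> num E', E' -> d ( | c y


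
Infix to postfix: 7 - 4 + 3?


Left to right (same or higher precedence on left)
Postfix: 7 4 - 3 +


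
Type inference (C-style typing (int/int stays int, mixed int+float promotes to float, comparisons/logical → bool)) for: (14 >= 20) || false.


Operand types: bool || bool
Rule: logical operators take bool operands and yield bool
Result type: bool


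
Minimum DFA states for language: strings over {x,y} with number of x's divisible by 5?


Track (count of x) mod 5: states 0..4, accept at 0
Minimal DFA: 5 states


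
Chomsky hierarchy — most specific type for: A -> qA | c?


Right-linear: every RHS is a terminal or a terminal followed by one nonterminal
Classification: Type 3 (Regular)


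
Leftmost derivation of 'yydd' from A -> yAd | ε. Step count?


Derivation: A => yAd => yyAdd => yydd
Steps: 3


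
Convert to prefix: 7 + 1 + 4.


left-to-right (same/higher precedence on left): tree is (+ (+ 7 1) 4)
Prefix: + + 7 1 4


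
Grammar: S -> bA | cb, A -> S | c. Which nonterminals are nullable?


A nonterminal is nullable iff some alternative derives ε (directly, or every symbol in it is nullable)
Nullable: {}


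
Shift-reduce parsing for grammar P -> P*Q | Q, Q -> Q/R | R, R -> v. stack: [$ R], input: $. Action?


'R' (not preceded by Q/) is the handle for Q -> R
Action: reduce (Q -> R)


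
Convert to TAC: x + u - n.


Break into single-operator statements:
t1 = x + u
t2 = t1 - n


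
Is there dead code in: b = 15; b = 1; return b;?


first assignment to b is overwritten before any read
Dead: 'b = 15'


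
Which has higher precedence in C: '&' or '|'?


'&' is bitwise AND (level 5); '|' is bitwise OR (level 3)
Higher level binds tighter
'&' has higher precedence than '|'


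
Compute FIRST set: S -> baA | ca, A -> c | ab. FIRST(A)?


Per alternative of A: FIRST(c) = {c}; FIRST(ab) = {a}
FIRST(A) = {a, c}


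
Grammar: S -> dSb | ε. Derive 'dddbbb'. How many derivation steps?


Derivation: S => dSb => ddSbb => dddSbbb => dddbbb
Steps: 4


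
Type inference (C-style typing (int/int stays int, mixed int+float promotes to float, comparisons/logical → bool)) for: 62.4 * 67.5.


Operand types: float * float
Rule: mixed int/float promotes to float; int/int stays int
Result type: float


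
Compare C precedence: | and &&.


'|' is bitwise OR (level 3); '&&' is logical AND (level 2)
Higher level binds tighter
'|' has higher precedence than '&&'


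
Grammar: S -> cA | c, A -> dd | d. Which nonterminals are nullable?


A nonterminal is nullable iff some alternative derives ε (directly, or every symbol in it is nullable)
Nullable: {}


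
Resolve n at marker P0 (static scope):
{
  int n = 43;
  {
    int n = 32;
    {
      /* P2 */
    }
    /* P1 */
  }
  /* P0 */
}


n declared in the same block as P0
n = 43


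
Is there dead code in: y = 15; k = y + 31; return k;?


y is read by k's definition; k is returned
No dead code


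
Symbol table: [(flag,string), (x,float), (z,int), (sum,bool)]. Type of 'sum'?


Lookup 'sum' → type bool


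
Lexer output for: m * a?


Scan left to right, longest-match per lexeme
Tokens: ID(m), OP(*), ID(a)


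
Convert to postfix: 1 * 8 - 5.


Left to right (same or higher precedence on left)
Postfix: 1 8 * 5 -


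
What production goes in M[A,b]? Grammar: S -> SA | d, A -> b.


For [A, b]: 'b' ∈ FIRST(b)
Entry: A -> b


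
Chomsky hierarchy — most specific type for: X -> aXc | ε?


Single nonterminal LHS, but a^n c^n is not regular
Classification: Type 2 (Context-Free)


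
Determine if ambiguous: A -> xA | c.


right-linear, alternatives start with distinct terminals 'x' vs 'c': unique leftmost derivation
Unambiguous


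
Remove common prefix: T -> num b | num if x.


Common prefix: 'num'
Factored: T -> num T', T' -> b | if x


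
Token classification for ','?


Pattern: delimiter/punctuation
Type: PUNCTUATION


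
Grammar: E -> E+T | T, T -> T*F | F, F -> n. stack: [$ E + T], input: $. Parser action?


handle 'E+T' on top; lookahead ∈ FOLLOW(E) = {+, $}
Action: reduce (E -> E+T)


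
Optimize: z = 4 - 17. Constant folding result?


4 - 17 = -13 at compile time
Optimized: z = -13


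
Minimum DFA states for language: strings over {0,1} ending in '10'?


Track the longest suffix of input matching a prefix of '10': 3 classes (prefixes of length 0..2)
Minimal DFA: 3 states


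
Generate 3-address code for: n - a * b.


Break into single-operator statements:
t1 = a * b
t2 = n - t1


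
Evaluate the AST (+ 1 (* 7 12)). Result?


Evaluate inner: (* 7 12) = 84
Evaluate root: (+ 1 84) = 85
Result: 85


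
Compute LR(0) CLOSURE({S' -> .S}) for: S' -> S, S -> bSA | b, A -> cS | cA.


Start: S' -> .S
For each item with dot before a nonterminal B, add B -> .γ for every B-production
Closure: [S' -> .S, S -> .bSA, S -> .b]


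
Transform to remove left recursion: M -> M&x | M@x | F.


Left-recursive alternatives: M&x, M@x; non-recursive: F
Introduce M': M -> FM', M' -> &xM' | @xM' | ε


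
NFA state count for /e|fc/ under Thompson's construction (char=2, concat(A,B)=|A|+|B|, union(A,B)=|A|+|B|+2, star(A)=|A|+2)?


Syntax tree has 3 char leaf(s), 1 union(s), 0 star(s)
chars contribute 3×2 = 6; each union adds +2; each star adds +2
Total: 6 + 2 + 0 = 8 states


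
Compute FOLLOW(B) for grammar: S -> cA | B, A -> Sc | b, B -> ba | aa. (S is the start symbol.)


$ ∈ FOLLOW(S). For each A -> αBβ: add FIRST(β)\{ε} to FOLLOW(B); if β nullable, add FOLLOW(A).
FOLLOW(B) = {$, c}


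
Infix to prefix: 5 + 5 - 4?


left-to-right (same/higher precedence on left): tree is (- (+ 5 5) 4)
Prefix: - + 5 5 4


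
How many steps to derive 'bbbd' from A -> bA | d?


Derivation: A => bA => bbA => bbbA => bbbd
Steps: 4


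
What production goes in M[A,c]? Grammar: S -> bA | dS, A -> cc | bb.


For [A, c]: 'c' ∈ FIRST(cc)
Entry: A -> cc


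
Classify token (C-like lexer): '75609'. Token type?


Pattern: digits only
Type: INTEGER_LITERAL


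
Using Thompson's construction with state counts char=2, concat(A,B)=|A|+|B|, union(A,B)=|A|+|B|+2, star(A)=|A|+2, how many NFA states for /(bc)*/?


Syntax tree has 2 char leaf(s), 0 union(s), 1 star(s)
chars contribute 2×2 = 4; each union adds +2; each star adds +2
Total: 4 + 0 + 2 = 6 states


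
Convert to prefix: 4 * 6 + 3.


left-to-right (same/higher precedence on left): tree is (+ (* 4 6) 3)
Prefix: + * 4 6 3


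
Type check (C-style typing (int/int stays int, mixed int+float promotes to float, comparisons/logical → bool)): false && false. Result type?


Operand types: bool && bool
Rule: logical operators take bool operands and yield bool
Result type: bool


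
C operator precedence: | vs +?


'+' is additive (level 9); '|' is bitwise OR (level 3)
Higher level binds tighter
'+' has higher precedence than '|'


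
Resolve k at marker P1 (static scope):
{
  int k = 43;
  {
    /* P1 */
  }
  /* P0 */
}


P1's block does not declare k; resolves to the enclosing declaration at depth 0
k = 43


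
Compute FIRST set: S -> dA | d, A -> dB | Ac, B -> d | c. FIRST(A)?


Per alternative of A: FIRST(dB) = {d}; FIRST(Ac) = {d}
FIRST(A) = {d}


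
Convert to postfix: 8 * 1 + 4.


Left to right (same or higher precedence on left)
Postfix: 8 1 * 4 +


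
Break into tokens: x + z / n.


Scan left to right, longest-match per lexeme
Tokens: ID(x), OP(+), ID(z), OP(/), ID(n)


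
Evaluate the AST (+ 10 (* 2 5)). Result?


Evaluate inner: (* 2 5) = 10
Evaluate root: (+ 10 10) = 20
Result: 20


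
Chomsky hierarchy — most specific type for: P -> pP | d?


Right-linear: every RHS is a terminal or a terminal followed by one nonterminal
Classification: Type 3 (Regular)


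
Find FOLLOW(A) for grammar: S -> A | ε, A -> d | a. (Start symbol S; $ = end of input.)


$ ∈ FOLLOW(S). For each A -> αBβ: add FIRST(β)\{ε} to FOLLOW(B); if β nullable, add FOLLOW(A).
FOLLOW(A) = {$}


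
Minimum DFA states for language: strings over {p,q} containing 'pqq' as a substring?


KMP-style automaton: 3 progress states + 1 absorbing accept = 4
Minimal DFA: 4 states


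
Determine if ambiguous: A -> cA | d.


right-linear, alternatives start with distinct terminals 'c' vs 'd': unique leftmost derivation
Unambiguous


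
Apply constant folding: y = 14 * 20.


14 * 20 = 280 at compile time
Optimized: y = 280


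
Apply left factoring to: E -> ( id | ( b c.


Common prefix: '('
Factored: E -> ( E', E' -> id | b c


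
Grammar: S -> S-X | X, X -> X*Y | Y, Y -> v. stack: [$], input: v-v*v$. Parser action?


no handle on stack; shift 'v'
Action: shift


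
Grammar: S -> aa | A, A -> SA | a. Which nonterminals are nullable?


A nonterminal is nullable iff some alternative derives ε (directly, or every symbol in it is nullable)
Nullable: {}


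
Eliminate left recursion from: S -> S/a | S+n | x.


Left-recursive alternatives: S/a, S+n; non-recursive: x
Introduce S': S -> xS', S' -> /aS' | +nS' | ε


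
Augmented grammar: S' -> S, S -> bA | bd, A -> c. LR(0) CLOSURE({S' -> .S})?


Start: S' -> .S
For each item with dot before a nonterminal B, add B -> .γ for every B-production
Closure: [S' -> .S, S -> .bA, S -> .bd]


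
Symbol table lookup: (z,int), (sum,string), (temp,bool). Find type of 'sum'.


Lookup 'sum' → type string


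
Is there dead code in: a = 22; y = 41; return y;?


a is assigned but never read
Dead: 'a = 22'


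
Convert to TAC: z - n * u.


Break into single-operator statements:
t1 = n * u
t2 = z - t1


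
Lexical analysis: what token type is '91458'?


Pattern: digits only
Type: INTEGER_LITERAL


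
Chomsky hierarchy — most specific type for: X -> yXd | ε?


Single nonterminal LHS, but y^n d^n is not regular
Classification: Type 2 (Context-Free)


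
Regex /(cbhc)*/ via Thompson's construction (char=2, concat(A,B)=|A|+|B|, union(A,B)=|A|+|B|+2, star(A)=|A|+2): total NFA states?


Syntax tree has 4 char leaf(s), 0 union(s), 1 star(s)
chars contribute 4×2 = 8; each union adds +2; each star adds +2
Total: 8 + 0 + 2 = 10 states


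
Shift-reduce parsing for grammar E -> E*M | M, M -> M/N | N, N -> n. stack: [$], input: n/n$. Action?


no handle on stack; shift 'n'
Action: shift


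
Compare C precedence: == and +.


'+' is additive (level 9); '==' is equality (level 6)
Higher level binds tighter
'+' has higher precedence than '=='


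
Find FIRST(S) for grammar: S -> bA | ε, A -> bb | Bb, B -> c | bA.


Per alternative of S: FIRST(bA) = {b}; FIRST(ε) = {ε}
FIRST(S) = {b, ε}


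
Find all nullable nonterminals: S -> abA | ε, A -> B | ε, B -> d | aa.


A nonterminal is nullable iff some alternative derives ε (directly, or every symbol in it is nullable)
Nullable: {A, S}


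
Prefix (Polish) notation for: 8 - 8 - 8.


left-to-right (same/higher precedence on left): tree is (- (- 8 8) 8)
Prefix: - - 8 8 8


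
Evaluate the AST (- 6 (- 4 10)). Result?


Evaluate inner: (- 4 10) = -6
Evaluate root: (- 6 -6) = 12
Result: 12


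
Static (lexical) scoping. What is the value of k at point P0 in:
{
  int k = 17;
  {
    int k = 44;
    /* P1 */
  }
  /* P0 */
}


k declared in the same block as P0
k = 17


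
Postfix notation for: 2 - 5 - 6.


Left to right (same or higher precedence on left)
Postfix: 2 5 - 6 -


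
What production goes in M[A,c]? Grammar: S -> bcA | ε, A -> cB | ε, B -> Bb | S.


For [A, c]: 'c' ∈ FIRST(cB)
Entry: A -> cB


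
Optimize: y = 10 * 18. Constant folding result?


10 * 18 = 180 at compile time
Optimized: y = 180


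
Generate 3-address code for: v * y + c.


Break into single-operator statements:
t1 = v * y
t2 = t1 + c


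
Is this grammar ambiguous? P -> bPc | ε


balanced b^n…c^n: each string has a unique parse
Unambiguous


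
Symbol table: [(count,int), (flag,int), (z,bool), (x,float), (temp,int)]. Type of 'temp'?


Lookup 'temp' → type int


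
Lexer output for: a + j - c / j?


Scan left to right, longest-match per lexeme
Tokens: ID(a), OP(+), ID(j), OP(-), ID(c), OP(/), ID(j)


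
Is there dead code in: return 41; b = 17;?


statement follows a return and is unreachable
Dead: 'b = 17'


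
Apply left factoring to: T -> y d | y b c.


Common prefix: 'y'
Factored: T -> y T', T' -> d | b c


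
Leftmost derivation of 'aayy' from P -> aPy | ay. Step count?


Derivation: P => aPy => aayy
Steps: 2


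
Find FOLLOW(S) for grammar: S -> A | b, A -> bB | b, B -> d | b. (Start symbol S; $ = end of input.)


$ ∈ FOLLOW(S). For each A -> αBβ: add FIRST(β)\{ε} to FOLLOW(B); if β nullable, add FOLLOW(A).
FOLLOW(S) = {$}


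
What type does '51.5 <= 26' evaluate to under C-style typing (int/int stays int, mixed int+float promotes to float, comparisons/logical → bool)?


Operand types: float <= int
Rule: comparison yields bool
Result type: bool


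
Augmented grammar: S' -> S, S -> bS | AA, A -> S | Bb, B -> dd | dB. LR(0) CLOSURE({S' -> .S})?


Start: S' -> .S
For each item with dot before a nonterminal B, add B -> .γ for every B-production
Closure: [S' -> .S, S -> .bS, S -> .AA, A -> .S, A -> .Bb, B -> .dd, B -> .dB]


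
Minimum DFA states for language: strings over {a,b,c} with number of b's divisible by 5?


Track (count of b) mod 5: states 0..4, accept at 0
Minimal DFA: 5 states


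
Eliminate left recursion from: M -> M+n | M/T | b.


Left-recursive alternatives: M+n, M/T; non-recursive: b
Introduce M': M -> bM', M' -> +nM' | /TM' | ε


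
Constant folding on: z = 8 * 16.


8 * 16 = 128 at compile time
Optimized: z = 128


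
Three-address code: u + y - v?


Break into single-operator statements:
t1 = u + y
t2 = t1 - v


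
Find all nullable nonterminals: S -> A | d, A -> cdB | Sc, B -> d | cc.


A nonterminal is nullable iff some alternative derives ε (directly, or every symbol in it is nullable)
Nullable: {}


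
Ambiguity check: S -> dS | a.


right-linear, alternatives start with distinct terminals 'd' vs 'a': unique leftmost derivation
Unambiguous


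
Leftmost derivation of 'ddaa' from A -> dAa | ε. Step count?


Derivation: A => dAa => ddAaa => ddaa
Steps: 3


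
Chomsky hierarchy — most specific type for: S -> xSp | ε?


Single nonterminal LHS, but x^n p^n is not regular
Classification: Type 2 (Context-Free)


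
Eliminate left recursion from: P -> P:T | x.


Left-recursive alternatives: P:T; non-recursive: x
Introduce P': P -> xP', P' -> :TP' | ε


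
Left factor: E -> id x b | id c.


Common prefix: 'id'
Factored: E -> id E', E' -> x b | c


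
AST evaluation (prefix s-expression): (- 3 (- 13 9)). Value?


Evaluate inner: (- 13 9) = 4
Evaluate root: (- 3 4) = -1
Result: -1


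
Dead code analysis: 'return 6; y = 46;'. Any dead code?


statement follows a return and is unreachable
Dead: 'y = 46'


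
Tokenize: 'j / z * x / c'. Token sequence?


Scan left to right, longest-match per lexeme
Tokens: ID(j), OP(/), ID(z), OP(*), ID(x), OP(/), ID(c)


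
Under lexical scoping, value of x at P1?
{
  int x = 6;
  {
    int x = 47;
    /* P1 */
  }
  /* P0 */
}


x declared in the same block as P1
x = 47


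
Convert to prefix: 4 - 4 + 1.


left-to-right (same/higher precedence on left): tree is (+ (- 4 4) 1)
Prefix: + - 4 4 1


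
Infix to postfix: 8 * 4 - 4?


Left to right (same or higher precedence on left)
Postfix: 8 4 * 4 -


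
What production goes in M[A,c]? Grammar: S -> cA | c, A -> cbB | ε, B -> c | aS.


For [A, c]: 'c' ∈ FIRST(cbB)
Entry: A -> cbB


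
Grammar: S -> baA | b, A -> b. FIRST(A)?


Per alternative of A: FIRST(b) = {b}
FIRST(A) = {b}


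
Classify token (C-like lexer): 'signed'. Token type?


Pattern: reserved word
Type: KEYWORD


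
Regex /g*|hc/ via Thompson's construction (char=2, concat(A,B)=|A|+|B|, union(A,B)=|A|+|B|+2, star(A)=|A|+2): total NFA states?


Syntax tree has 3 char leaf(s), 1 union(s), 1 star(s)
chars contribute 3×2 = 6; each union adds +2; each star adds +2
Total: 6 + 2 + 2 = 10 states


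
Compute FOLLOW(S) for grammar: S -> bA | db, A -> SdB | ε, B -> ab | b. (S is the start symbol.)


$ ∈ FOLLOW(S). For each A -> αBβ: add FIRST(β)\{ε} to FOLLOW(B); if β nullable, add FOLLOW(A).
FOLLOW(S) = {$, d}


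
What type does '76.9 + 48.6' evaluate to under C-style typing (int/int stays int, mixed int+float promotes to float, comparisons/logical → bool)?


Operand types: float + float
Rule: mixed int/float promotes to float; int/int stays int
Result type: float


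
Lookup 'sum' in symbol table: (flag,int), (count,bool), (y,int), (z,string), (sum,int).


Lookup 'sum' → type int


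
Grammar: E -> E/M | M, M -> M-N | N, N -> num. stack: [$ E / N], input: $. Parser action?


'N' (not preceded by M-) is the handle for M -> N
Action: reduce (M -> N)


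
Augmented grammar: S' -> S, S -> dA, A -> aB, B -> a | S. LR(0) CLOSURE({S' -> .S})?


Start: S' -> .S
For each item with dot before a nonterminal B, add B -> .γ for every B-production
Closure: [S' -> .S, S -> .dA]


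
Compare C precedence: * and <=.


'*' is multiplicative (level 10); '<=' is relational (level 7)
Higher level binds tighter
'*' has higher precedence than '<='


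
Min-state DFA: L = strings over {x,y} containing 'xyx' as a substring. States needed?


KMP-style automaton: 3 progress states + 1 absorbing accept = 4
Minimal DFA: 4 states


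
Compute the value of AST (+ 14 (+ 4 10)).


Evaluate inner: (+ 4 10) = 14
Evaluate root: (+ 14 14) = 28
Result: 28


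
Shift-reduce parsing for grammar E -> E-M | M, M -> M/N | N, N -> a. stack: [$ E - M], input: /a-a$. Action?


'/' can extend M; shift to build M -> M/N
Action: shift


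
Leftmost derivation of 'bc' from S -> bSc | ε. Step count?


Derivation: S => bSc => bc
Steps: 2


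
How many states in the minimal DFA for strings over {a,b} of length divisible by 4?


Track length mod 4: states 0..3, accept at 0
Minimal DFA: 4 states


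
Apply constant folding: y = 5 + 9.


5 + 9 = 14 at compile time
Optimized: y = 14


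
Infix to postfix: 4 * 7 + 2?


Left to right (same or higher precedence on left)
Postfix: 4 7 * 2 +


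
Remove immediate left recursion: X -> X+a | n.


Left-recursive alternatives: X+a; non-recursive: n
Introduce X': X -> nX', X' -> +aX' | ε


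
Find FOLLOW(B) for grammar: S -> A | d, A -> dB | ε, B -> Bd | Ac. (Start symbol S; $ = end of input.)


$ ∈ FOLLOW(S). For each A -> αBβ: add FIRST(β)\{ε} to FOLLOW(B); if β nullable, add FOLLOW(A).
FOLLOW(B) = {$, c, d}


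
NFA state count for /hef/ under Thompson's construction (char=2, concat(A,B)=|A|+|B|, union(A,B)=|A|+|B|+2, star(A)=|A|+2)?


Syntax tree has 3 char leaf(s), 0 union(s), 0 star(s)
chars contribute 3×2 = 6; each union adds +2; each star adds +2
Total: 6 + 0 + 0 = 6 states


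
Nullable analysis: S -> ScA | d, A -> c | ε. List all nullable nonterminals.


A nonterminal is nullable iff some alternative derives ε (directly, or every symbol in it is nullable)
Nullable: {A}


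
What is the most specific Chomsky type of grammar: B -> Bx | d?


Left-linear: every RHS is a terminal or one nonterminal followed by a terminal
Classification: Type 3 (Regular)


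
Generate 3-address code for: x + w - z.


Break into single-operator statements:
t1 = x + w
t2 = t1 - z


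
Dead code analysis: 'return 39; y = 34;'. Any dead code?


statement follows a return and is unreachable
Dead: 'y = 34'


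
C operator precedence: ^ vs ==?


'==' is equality (level 6); '^' is bitwise XOR (level 4)
Higher level binds tighter
'==' has higher precedence than '^'


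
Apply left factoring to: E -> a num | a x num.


Common prefix: 'a'
Factored: E -> a E', E' -> num | x num


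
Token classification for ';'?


Pattern: delimiter/punctuation
Type: PUNCTUATION


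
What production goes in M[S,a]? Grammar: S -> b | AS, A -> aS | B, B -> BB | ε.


For [S, a]: 'a' ∈ FIRST(AS)
Entry: S -> AS


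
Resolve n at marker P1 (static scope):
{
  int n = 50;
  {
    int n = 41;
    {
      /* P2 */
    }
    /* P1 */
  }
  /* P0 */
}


n declared in the same block as P1
n = 41


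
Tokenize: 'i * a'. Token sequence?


Scan left to right, longest-match per lexeme
Tokens: ID(i), OP(*), ID(a)


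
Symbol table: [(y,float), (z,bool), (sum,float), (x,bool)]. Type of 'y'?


Lookup 'y' → type float


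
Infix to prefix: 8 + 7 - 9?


left-to-right (same/higher precedence on left): tree is (- (+ 8 7) 9)
Prefix: - + 8 7 9


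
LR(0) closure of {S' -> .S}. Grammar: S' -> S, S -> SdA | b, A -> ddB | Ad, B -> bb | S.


Start: S' -> .S
For each item with dot before a nonterminal B, add B -> .γ for every B-production
Closure: [S' -> .S, S -> .SdA, S -> .b]


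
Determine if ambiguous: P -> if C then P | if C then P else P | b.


dangling else: 'if C then if C then b else b' parses two ways
Ambiguous


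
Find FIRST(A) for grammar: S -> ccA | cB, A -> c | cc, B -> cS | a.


Per alternative of A: FIRST(c) = {c}; FIRST(cc) = {c}
FIRST(A) = {c}


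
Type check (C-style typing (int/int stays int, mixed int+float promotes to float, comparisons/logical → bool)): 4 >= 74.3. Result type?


Operand types: int >= float
Rule: comparison yields bool
Result type: bool


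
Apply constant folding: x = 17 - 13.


17 - 13 = 4 at compile time
Optimized: x = 4


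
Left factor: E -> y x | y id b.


Common prefix: 'y'
Factored: E -> y E', E' -> x | id b


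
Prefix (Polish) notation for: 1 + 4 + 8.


left-to-right (same/higher precedence on left): tree is (+ (+ 1 4) 8)
Prefix: + + 1 4 8


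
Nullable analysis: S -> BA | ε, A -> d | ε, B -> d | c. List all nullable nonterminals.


A nonterminal is nullable iff some alternative derives ε (directly, or every symbol in it is nullable)
Nullable: {A, S}


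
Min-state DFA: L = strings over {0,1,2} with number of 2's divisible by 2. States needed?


Track (count of 2) mod 2: states 0..1, accept at 0
Minimal DFA: 2 states


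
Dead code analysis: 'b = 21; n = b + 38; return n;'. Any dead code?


b is read by n's definition; n is returned
No dead code


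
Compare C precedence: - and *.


'*' is multiplicative (level 10); '-' is additive (level 9)
Higher level binds tighter
'*' has higher precedence than '-'


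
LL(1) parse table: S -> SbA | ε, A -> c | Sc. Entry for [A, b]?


For [A, b]: 'b' ∈ FIRST(Sc)
Entry: A -> Sc


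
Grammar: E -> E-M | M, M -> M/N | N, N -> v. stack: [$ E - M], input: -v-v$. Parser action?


handle 'E-M' on top; lookahead ∈ FOLLOW(E) = {-, $}
Action: reduce (E -> E-M)


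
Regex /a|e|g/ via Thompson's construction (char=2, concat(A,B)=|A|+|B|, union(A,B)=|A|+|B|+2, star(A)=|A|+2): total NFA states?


Syntax tree has 3 char leaf(s), 2 union(s), 0 star(s)
chars contribute 3×2 = 6; each union adds +2; each star adds +2
Total: 6 + 4 + 0 = 10 states


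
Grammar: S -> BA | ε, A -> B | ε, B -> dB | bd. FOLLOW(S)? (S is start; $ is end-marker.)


$ ∈ FOLLOW(S). For each A -> αBβ: add FIRST(β)\{ε} to FOLLOW(B); if β nullable, add FOLLOW(A).
FOLLOW(S) = {$}


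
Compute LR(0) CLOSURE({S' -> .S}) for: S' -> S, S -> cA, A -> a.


Start: S' -> .S
For each item with dot before a nonterminal B, add B -> .γ for every B-production
Closure: [S' -> .S, S -> .cA]


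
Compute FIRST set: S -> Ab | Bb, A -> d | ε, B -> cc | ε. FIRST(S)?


Per alternative of S: FIRST(Ab) = {b, d}; FIRST(Bb) = {b, c}
FIRST(S) = {b, c, d}


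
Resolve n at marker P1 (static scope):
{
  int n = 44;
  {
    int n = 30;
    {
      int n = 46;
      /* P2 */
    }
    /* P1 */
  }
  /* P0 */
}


n declared in the same block as P1
n = 30


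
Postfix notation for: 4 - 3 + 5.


Left to right (same or higher precedence on left)
Postfix: 4 3 - 5 +


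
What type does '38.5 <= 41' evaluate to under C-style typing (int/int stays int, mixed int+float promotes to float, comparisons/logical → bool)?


Operand types: float <= int
Rule: comparison yields bool
Result type: bool


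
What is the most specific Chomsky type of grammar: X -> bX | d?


Right-linear: every RHS is a terminal or a terminal followed by one nonterminal
Classification: Type 3 (Regular)


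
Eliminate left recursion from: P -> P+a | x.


Left-recursive alternatives: P+a; non-recursive: x
Introduce P': P -> xP', P' -> +aP' | ε


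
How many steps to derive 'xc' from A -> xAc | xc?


Derivation: A => xc
Steps: 1


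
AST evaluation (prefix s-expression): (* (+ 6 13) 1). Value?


Evaluate inner: (+ 6 13) = 19
Evaluate root: (* 19 1) = 19
Result: 19


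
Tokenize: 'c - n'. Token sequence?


Scan left to right, longest-match per lexeme
Tokens: ID(c), OP(-), ID(n)


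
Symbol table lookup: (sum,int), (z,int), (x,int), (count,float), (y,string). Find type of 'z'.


Lookup 'z' → type int


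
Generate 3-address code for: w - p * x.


Break into single-operator statements:
t1 = p * x
t2 = w - t1


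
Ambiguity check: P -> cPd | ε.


balanced c^n…d^n: each string has a unique parse
Unambiguous


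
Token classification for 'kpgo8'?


Pattern: letter/underscore followed by alphanumerics, not a keyword
Type: IDENTIFIER


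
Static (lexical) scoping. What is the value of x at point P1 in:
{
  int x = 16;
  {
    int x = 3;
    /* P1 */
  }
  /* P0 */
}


x declared in the same block as P1
x = 3


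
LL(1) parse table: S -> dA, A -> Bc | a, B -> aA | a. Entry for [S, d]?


For [S, d]: 'd' ∈ FIRST(dA)
Entry: S -> dA


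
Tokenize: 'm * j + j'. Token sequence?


Scan left to right, longest-match per lexeme
Tokens: ID(m), OP(*), ID(j), OP(+), ID(j)


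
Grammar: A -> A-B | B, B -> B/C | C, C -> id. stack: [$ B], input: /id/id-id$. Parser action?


shift '/' to continue B -> B/C
Action: shift


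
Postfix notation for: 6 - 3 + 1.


Left to right (same or higher precedence on left)
Postfix: 6 3 - 1 +


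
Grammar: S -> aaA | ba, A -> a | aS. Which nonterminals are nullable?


A nonterminal is nullable iff some alternative derives ε (directly, or every symbol in it is nullable)
Nullable: {}


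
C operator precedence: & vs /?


'/' is multiplicative (level 10); '&' is bitwise AND (level 5)
Higher level binds tighter
'/' has higher precedence than '&'


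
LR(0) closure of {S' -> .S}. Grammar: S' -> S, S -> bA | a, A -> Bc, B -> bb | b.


Start: S' -> .S
For each item with dot before a nonterminal B, add B -> .γ for every B-production
Closure: [S' -> .S, S -> .bA, S -> .a]


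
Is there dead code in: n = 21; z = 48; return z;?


n is assigned but never read
Dead: 'n = 21'


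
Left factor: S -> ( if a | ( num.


Common prefix: '('
Factored: S -> ( S', S' -> if a | num


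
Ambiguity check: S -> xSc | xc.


balanced x^n…c^n: each string has a unique parse
Unambiguous


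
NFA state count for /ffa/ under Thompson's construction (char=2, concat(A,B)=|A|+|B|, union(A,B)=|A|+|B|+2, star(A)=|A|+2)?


Syntax tree has 3 char leaf(s), 0 union(s), 0 star(s)
chars contribute 3×2 = 6; each union adds +2; each star adds +2
Total: 6 + 0 + 0 = 6 states


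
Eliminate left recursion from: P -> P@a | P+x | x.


Left-recursive alternatives: P@a, P+x; non-recursive: x
Introduce P': P -> xP', P' -> @aP' | +xP' | ε


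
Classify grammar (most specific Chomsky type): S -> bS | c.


Right-linear: every RHS is a terminal or a terminal followed by one nonterminal
Classification: Type 3 (Regular)


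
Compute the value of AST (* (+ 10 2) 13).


Evaluate inner: (+ 10 2) = 12
Evaluate root: (* 12 13) = 156
Result: 156


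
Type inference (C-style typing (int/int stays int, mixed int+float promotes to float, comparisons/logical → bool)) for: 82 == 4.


Operand types: int == int
Rule: comparison yields bool
Result type: bool


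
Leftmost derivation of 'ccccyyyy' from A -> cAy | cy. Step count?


Derivation: A => cAy => ccAyy => cccAyyy => ccccyyyy
Steps: 4


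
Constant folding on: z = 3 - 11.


3 - 11 = -8 at compile time
Optimized: z = -8


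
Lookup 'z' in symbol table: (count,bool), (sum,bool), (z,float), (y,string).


Lookup 'z' → type float


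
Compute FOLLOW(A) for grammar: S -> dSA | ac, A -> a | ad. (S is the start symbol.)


$ ∈ FOLLOW(S). For each A -> αBβ: add FIRST(β)\{ε} to FOLLOW(B); if β nullable, add FOLLOW(A).
FOLLOW(A) = {$, a}


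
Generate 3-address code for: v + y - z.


Break into single-operator statements:
t1 = v + y
t2 = t1 - z


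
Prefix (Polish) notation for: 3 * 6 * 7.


left-to-right (same/higher precedence on left): tree is (* (* 3 6) 7)
Prefix: * * 3 6 7


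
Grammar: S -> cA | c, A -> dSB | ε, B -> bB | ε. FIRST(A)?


Per alternative of A: FIRST(dSB) = {d}; FIRST(ε) = {ε}
FIRST(A) = {d, ε}


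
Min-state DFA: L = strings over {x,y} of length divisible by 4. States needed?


Track length mod 4: states 0..3, accept at 0
Minimal DFA: 4 states


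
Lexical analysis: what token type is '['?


Pattern: delimiter/punctuation
Type: PUNCTUATION


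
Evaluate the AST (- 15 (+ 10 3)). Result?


Evaluate inner: (+ 10 3) = 13
Evaluate root: (- 15 13) = 2
Result: 2


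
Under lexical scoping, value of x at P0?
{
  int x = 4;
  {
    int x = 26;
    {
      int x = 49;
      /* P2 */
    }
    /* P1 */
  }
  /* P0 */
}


x declared in the same block as P0
x = 4


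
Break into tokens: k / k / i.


Scan left to right, longest-match per lexeme
Tokens: ID(k), OP(/), ID(k), OP(/), ID(i)


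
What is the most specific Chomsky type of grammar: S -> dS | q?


Right-linear: every RHS is a terminal or a terminal followed by one nonterminal
Classification: Type 3 (Regular)


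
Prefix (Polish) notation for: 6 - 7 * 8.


'*' binds tighter: tree is (- 6 (* 7 8))
Prefix: - 6 * 7 8


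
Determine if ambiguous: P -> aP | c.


right-linear, alternatives start with distinct terminals 'a' vs 'c': unique leftmost derivation
Unambiguous


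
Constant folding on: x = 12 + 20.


12 + 20 = 32 at compile time
Optimized: x = 32


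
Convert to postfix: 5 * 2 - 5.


Left to right (same or higher precedence on left)
Postfix: 5 2 * 5 -


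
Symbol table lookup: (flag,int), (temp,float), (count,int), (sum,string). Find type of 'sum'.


Lookup 'sum' → type string


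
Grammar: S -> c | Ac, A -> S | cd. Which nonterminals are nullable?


A nonterminal is nullable iff some alternative derives ε (directly, or every symbol in it is nullable)
Nullable: {}


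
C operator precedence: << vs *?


'*' is multiplicative (level 10); '<<' is shift (level 8)
Higher level binds tighter
'*' has higher precedence than '<<'


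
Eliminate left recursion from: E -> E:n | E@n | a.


Left-recursive alternatives: E:n, E@n; non-recursive: a
Introduce E': E -> aE', E' -> :nE' | @nE' | ε


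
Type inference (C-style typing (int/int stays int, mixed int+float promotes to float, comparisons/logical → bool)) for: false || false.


Operand types: bool || bool
Rule: logical operators take bool operands and yield bool
Result type: bool


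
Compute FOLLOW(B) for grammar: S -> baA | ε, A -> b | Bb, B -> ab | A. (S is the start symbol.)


$ ∈ FOLLOW(S). For each A -> αBβ: add FIRST(β)\{ε} to FOLLOW(B); if β nullable, add FOLLOW(A).
FOLLOW(B) = {b}


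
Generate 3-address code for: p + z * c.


Break into single-operator statements:
t1 = z * c
t2 = p + t1


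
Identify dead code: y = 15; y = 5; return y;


first assignment to y is overwritten before any read
Dead: 'y = 15'


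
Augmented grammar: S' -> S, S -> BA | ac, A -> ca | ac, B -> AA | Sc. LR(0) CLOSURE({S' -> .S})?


Start: S' -> .S
For each item with dot before a nonterminal B, add B -> .γ for every B-production
Closure: [S' -> .S, S -> .BA, S -> .ac, B -> .AA, B -> .Sc, A -> .ca, A -> .ac]


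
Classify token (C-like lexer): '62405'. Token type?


Pattern: digits only
Type: INTEGER_LITERAL


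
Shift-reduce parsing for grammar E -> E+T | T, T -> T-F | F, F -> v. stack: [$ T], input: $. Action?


lookahead ∉ {-} so T won't extend; reduce E -> T
Action: reduce (E -> T)


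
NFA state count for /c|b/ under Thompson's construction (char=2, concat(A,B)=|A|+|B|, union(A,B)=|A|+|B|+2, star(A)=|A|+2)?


Syntax tree has 2 char leaf(s), 1 union(s), 0 star(s)
chars contribute 2×2 = 4; each union adds +2; each star adds +2
Total: 4 + 2 + 0 = 6 states


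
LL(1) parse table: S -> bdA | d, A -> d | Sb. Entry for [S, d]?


For [S, d]: 'd' ∈ FIRST(d)
Entry: S -> d


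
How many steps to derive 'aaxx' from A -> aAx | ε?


Derivation: A => aAx => aaAxx => aaxx
Steps: 3


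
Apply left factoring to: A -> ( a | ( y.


Common prefix: '('
Factored: A -> ( A', A' -> a | y


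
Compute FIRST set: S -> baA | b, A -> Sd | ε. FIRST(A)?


Per alternative of A: FIRST(Sd) = {b}; FIRST(ε) = {ε}
FIRST(A) = {b, ε}


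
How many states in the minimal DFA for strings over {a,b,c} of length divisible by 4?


Track length mod 4: states 0..3, accept at 0
Minimal DFA: 4 states


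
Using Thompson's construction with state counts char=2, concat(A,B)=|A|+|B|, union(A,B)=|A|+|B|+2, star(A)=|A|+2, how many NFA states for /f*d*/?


Syntax tree has 2 char leaf(s), 0 union(s), 2 star(s)
chars contribute 2×2 = 4; each union adds +2; each star adds +2
Total: 4 + 0 + 4 = 8 states


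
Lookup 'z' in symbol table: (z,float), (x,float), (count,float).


Lookup 'z' → type float


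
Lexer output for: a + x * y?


Scan left to right, longest-match per lexeme
Tokens: ID(a), OP(+), ID(x), OP(*), ID(y)


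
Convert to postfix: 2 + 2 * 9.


* has higher precedence, evaluate 2*9 first
Postfix: 2 2 9 * +
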